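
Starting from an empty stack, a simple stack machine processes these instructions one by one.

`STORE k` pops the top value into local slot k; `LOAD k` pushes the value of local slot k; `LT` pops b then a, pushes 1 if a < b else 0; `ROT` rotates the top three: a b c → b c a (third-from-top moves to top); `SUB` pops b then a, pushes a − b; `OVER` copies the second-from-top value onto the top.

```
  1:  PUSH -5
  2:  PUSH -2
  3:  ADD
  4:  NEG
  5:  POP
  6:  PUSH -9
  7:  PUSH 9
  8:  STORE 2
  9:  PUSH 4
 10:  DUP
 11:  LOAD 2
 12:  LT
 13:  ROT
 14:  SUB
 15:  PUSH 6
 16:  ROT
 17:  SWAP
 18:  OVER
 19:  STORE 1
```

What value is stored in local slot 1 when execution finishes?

4

PUSH -5 : -5
PUSH -2 : -5 -2
ADD     : -7
NEG     : 7
POP     : (empty)
PUSH -9 : -9
PUSH 9  : -9 9
STORE 2 : -9
PUSH 4  : -9 4
DUP     : -9 4 4
LOAD 2  : -9 4 4 9
LT      : -9 4 1
ROT     : 4 1 -9
SUB     : 4 10
PUSH 6  : 4 10 6
ROT     : 10 6 4
SWAP    : 10 4 6
OVER    : 10 4 6 4
STORE 1 : 10 4 6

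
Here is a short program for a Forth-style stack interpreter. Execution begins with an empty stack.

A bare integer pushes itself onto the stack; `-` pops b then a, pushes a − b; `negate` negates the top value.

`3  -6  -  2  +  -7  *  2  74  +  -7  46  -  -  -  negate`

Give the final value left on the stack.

3       3
-6      3 -6
-       9
2       9 2
+       11
-7      11 -7
*       -77
2       -77 2
74      -77 2 74
+       -77 76
-7      -77 76 -7
46      -77 76 -7 46
-       -77 76 -53
-       -77 129
-       -206
negate  206

206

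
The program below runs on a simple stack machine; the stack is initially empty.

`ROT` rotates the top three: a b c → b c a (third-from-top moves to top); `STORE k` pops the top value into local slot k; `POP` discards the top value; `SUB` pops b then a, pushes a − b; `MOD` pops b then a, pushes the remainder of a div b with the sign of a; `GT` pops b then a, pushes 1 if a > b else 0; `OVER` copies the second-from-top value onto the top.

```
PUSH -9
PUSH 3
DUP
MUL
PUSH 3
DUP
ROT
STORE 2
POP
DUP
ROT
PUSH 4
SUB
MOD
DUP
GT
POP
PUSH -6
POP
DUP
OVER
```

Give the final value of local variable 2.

PUSH -9 : -9
PUSH 3  : -9 3
DUP     : -9 3 3
MUL     : -9 9
PUSH 3  : -9 9 3
DUP     : -9 9 3 3
ROT     : -9 3 3 9
STORE 2 : -9 3 3
POP     : -9 3
DUP     : -9 3 3
ROT     : 3 3 -9
PUSH 4  : 3 3 -9 4
SUB     : 3 3 -13
MOD     : 3 3
DUP     : 3 3 3
GT      : 3 0
POP     : 3
PUSH -6 : 3 -6
POP     : 3
DUP     : 3 3
OVER    : 3 3 3

9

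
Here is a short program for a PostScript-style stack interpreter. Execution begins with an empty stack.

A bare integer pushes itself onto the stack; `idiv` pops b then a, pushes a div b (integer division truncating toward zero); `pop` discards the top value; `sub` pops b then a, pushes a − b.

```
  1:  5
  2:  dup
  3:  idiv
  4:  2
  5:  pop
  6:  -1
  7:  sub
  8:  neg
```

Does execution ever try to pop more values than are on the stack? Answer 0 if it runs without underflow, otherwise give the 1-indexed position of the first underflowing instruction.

5    → [5]
dup  → [5, 5]
idiv → [1]
2    → [1, 2]
pop  → [1]
-1   → [1, -1]
sub  → [2]
neg  → [-2]

0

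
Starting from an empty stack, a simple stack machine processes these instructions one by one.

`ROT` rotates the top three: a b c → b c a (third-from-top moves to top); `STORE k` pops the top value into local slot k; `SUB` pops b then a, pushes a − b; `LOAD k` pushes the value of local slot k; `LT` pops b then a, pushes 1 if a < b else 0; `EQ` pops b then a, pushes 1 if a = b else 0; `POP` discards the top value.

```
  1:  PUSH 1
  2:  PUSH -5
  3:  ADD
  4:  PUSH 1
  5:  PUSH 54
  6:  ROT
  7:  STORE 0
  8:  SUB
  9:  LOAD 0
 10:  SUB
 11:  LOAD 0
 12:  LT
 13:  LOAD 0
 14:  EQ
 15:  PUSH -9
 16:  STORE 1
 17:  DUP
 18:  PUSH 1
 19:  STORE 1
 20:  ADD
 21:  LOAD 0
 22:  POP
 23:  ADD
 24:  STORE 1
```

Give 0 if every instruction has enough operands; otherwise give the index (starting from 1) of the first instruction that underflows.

23

PUSH 1  : [1]
PUSH -5 : [1, -5]
ADD     : [-4]
PUSH 1  : [-4, 1]
PUSH 54 : [-4, 1, 54]
ROT     : [1, 54, -4]
STORE 0 : [1, 54]
SUB     : [-53]
LOAD 0  : [-53, -4]
SUB     : [-49]
LOAD 0  : [-49, -4]
LT      : [1]
LOAD 0  : [1, -4]
EQ      : [0]
PUSH -9 : [0, -9]
STORE 1 : [0]
DUP     : [0, 0]
PUSH 1  : [0, 0, 1]
STORE 1 : [0, 0]
ADD     : [0]
LOAD 0  : [0, -4]
POP     : [0]
ADD  — needs 2 operands, stack has 1 → underflow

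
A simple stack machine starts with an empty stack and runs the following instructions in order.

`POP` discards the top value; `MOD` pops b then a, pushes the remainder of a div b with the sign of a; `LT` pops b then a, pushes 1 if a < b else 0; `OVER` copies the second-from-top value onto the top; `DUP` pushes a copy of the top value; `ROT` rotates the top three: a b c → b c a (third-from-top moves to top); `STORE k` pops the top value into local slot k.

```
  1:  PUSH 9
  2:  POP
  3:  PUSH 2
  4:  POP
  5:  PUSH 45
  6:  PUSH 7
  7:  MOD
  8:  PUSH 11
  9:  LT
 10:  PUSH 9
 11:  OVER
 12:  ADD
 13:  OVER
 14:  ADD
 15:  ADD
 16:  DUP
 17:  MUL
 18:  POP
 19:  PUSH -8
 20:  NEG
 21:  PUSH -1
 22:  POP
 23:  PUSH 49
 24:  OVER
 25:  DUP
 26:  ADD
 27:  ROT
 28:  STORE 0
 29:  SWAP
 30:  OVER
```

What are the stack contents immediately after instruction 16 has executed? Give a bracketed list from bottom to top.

PUSH 9   [9]
POP      []
PUSH 2   [2]
POP      []
PUSH 45  [45]
PUSH 7   [45, 7]
MOD      [3]
PUSH 11  [3, 11]
LT       [1]
PUSH 9   [1, 9]
OVER     [1, 9, 1]
ADD      [1, 10]
OVER     [1, 10, 1]
ADD      [1, 11]
ADD      [12]
DUP      [12, 12]

[12, 12]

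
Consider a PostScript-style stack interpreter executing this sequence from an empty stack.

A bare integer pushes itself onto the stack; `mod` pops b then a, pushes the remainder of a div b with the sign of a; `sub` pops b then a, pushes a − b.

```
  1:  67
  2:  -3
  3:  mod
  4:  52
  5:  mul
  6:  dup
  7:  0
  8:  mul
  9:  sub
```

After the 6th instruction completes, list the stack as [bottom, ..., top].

[52, 52]

67  -> [67]
-3  -> [67, -3]
mod -> [1]
52  -> [1, 52]
mul -> [52]
dup -> [52, 52]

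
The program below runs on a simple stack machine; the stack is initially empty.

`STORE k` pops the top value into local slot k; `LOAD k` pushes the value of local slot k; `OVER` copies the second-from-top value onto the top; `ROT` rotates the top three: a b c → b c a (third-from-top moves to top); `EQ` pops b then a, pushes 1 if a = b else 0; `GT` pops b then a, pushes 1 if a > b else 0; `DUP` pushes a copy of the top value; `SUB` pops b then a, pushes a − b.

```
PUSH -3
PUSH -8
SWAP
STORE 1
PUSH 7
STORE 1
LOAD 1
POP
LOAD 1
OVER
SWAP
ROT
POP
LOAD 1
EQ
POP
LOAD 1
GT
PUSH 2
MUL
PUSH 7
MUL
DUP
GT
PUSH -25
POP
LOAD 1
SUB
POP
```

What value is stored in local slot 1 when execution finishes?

7

PUSH -3   [-3]
PUSH -8   [-3, -8]
SWAP      [-8, -3]
STORE 1   [-8]
PUSH 7    [-8, 7]
STORE 1   [-8]
LOAD 1    [-8, 7]
POP       [-8]
LOAD 1    [-8, 7]
OVER      [-8, 7, -8]
SWAP      [-8, -8, 7]
ROT       [-8, 7, -8]
POP       [-8, 7]
LOAD 1    [-8, 7, 7]
EQ        [-8, 1]
POP       [-8]
LOAD 1    [-8, 7]
GT        [0]
PUSH 2    [0, 2]
MUL       [0]
PUSH 7    [0, 7]
MUL       [0]
DUP       [0, 0]
GT        [0]
PUSH -25  [0, -25]
POP       [0]
LOAD 1    [0, 7]
SUB       [-7]
POP       []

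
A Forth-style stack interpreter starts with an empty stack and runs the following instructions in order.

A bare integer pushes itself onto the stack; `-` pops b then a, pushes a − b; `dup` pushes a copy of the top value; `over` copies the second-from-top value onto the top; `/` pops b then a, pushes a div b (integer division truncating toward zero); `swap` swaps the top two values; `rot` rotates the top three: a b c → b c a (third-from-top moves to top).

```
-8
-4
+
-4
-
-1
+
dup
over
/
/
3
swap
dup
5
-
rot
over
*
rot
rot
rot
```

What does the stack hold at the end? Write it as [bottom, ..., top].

[-9, -14, -42]

-8   -> -8
-4   -> -8 -4
+    -> -12
-4   -> -12 -4
-    -> -8
-1   -> -8 -1
+    -> -9
dup  -> -9 -9
over -> -9 -9 -9
/    -> -9 1
/    -> -9
3    -> -9 3
swap -> 3 -9
dup  -> 3 -9 -9
5    -> 3 -9 -9 5
-    -> 3 -9 -14
rot  -> -9 -14 3
over -> -9 -14 3 -14
*    -> -9 -14 -42
rot  -> -14 -42 -9
rot  -> -42 -9 -14
rot  -> -9 -14 -42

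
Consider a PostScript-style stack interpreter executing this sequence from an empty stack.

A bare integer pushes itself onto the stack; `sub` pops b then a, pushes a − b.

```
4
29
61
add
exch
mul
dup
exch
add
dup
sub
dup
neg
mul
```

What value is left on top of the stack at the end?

0

4     [4]
29    [4, 29]
61    [4, 29, 61]
add   [4, 90]
exch  [90, 4]
mul   [360]
dup   [360, 360]
exch  [360, 360]
add   [720]
dup   [720, 720]
sub   [0]
dup   [0, 0]
neg   [0, 0]
mul   [0]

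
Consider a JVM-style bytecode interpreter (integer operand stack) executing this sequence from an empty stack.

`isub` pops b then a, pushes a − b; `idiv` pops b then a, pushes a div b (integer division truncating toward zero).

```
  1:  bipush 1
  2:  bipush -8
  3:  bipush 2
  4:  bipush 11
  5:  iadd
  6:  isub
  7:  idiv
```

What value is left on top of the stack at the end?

bipush 1   [1]
bipush -8  [1, -8]
bipush 2   [1, -8, 2]
bipush 11  [1, -8, 2, 11]
iadd       [1, -8, 13]
isub       [1, -21]
idiv       [0]

0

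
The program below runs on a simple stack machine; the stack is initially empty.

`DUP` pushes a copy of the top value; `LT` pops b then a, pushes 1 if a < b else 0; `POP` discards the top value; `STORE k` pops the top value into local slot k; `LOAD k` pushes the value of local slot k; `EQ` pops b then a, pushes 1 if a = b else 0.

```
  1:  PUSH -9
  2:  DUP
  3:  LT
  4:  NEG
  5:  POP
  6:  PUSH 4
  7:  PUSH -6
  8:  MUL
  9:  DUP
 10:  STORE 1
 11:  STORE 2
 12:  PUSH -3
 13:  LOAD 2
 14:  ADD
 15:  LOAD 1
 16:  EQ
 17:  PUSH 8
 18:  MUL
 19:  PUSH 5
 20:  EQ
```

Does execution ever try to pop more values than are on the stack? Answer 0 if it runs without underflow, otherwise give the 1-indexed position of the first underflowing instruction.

0

PUSH -9 : [-9]
DUP     : [-9, -9]
LT      : [0]
NEG     : [0]
POP     : []
PUSH 4  : [4]
PUSH -6 : [4, -6]
MUL     : [-24]
DUP     : [-24, -24]
STORE 1 : [-24]
STORE 2 : []
PUSH -3 : [-3]
LOAD 2  : [-3, -24]
ADD     : [-27]
LOAD 1  : [-27, -24]
EQ      : [0]
PUSH 8  : [0, 8]
MUL     : [0]
PUSH 5  : [0, 5]
EQ      : [0]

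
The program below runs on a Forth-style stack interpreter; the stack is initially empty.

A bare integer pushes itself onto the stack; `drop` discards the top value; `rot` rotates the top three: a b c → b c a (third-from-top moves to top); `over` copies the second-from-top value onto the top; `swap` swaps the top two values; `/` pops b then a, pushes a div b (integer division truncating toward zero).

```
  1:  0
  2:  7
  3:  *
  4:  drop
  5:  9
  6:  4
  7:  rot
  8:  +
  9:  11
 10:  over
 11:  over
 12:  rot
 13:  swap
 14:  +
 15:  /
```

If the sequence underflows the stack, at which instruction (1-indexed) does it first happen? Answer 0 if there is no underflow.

0    : 0
7    : 0 7
*    : 0
drop : (empty)
9    : 9
4    : 9 4
rot  — needs 3 operands, stack has 2 → underflow

7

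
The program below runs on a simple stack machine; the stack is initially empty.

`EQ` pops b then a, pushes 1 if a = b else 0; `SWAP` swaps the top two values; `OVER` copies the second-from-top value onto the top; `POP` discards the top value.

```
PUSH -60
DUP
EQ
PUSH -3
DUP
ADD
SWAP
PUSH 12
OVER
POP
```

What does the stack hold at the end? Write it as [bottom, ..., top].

PUSH -60 : [-60]
DUP      : [-60, -60]
EQ       : [1]
PUSH -3  : [1, -3]
DUP      : [1, -3, -3]
ADD      : [1, -6]
SWAP     : [-6, 1]
PUSH 12  : [-6, 1, 12]
OVER     : [-6, 1, 12, 1]
POP      : [-6, 1, 12]

[-6, 1, 12]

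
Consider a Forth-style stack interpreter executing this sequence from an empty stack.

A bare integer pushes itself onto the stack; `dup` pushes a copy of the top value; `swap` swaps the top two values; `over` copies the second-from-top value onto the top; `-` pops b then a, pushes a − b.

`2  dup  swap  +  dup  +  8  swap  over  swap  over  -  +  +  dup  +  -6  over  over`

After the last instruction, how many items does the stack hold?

4

2    → 2
dup  → 2 2
swap → 2 2
+    → 4
dup  → 4 4
+    → 8
8    → 8 8
swap → 8 8
over → 8 8 8
swap → 8 8 8
over → 8 8 8 8
-    → 8 8 0
+    → 8 8
+    → 16
dup  → 16 16
+    → 32
-6   → 32 -6
over → 32 -6 32
over → 32 -6 32 -6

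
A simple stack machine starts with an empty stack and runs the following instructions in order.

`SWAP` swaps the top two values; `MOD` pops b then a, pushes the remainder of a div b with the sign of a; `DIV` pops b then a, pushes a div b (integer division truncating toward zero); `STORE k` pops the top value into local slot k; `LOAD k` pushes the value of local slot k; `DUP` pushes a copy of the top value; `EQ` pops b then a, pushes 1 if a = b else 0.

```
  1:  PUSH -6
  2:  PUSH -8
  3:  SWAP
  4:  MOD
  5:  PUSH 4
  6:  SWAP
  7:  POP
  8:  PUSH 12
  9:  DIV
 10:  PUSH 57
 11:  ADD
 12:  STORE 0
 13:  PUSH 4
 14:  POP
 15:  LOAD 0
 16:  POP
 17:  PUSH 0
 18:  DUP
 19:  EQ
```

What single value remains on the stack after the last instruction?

1

PUSH -6  -6
PUSH -8  -6 -8
SWAP     -8 -6
MOD      -2
PUSH 4   -2 4
SWAP     4 -2
POP      4
PUSH 12  4 12
DIV      0
PUSH 57  0 57
ADD      57
STORE 0  (empty)
PUSH 4   4
POP      (empty)
LOAD 0   57
POP      (empty)
PUSH 0   0
DUP      0 0
EQ       1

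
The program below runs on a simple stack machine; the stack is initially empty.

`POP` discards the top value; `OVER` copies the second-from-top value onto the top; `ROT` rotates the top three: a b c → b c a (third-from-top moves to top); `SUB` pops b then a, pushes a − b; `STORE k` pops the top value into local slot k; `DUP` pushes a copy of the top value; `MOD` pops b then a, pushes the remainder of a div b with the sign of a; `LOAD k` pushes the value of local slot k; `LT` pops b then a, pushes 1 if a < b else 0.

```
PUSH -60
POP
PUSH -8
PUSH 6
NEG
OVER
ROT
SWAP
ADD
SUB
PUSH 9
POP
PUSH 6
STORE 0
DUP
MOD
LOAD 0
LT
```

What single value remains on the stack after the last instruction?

1

PUSH -60  -60
POP       (empty)
PUSH -8   -8
PUSH 6    -8 6
NEG       -8 -6
OVER      -8 -6 -8
ROT       -6 -8 -8
SWAP      -6 -8 -8
ADD       -6 -16
SUB       10
PUSH 9    10 9
POP       10
PUSH 6    10 6
STORE 0   10
DUP       10 10
MOD       0
LOAD 0    0 6
LT        1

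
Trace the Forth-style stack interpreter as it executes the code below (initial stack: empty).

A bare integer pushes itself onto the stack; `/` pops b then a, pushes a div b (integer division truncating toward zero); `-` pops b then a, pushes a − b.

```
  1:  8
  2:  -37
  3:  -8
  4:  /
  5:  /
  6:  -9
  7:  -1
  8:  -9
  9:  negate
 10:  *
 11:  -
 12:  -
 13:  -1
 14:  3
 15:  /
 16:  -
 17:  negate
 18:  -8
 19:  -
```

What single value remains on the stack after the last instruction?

6

8       8
-37     8 -37
-8      8 -37 -8
/       8 4
/       2
-9      2 -9
-1      2 -9 -1
-9      2 -9 -1 -9
negate  2 -9 -1 9
*       2 -9 -9
-       2 0
-       2
-1      2 -1
3       2 -1 3
/       2 0
-       2
negate  -2
-8      -2 -8
-       6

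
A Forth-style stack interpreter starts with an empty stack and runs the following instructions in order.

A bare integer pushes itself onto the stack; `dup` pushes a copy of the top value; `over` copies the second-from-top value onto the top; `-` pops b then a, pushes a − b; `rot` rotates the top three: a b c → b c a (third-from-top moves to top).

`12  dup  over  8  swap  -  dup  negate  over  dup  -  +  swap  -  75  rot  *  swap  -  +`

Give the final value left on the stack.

904

12     : 12
dup    : 12 12
over   : 12 12 12
8      : 12 12 12 8
swap   : 12 12 8 12
-      : 12 12 -4
dup    : 12 12 -4 -4
negate : 12 12 -4 4
over   : 12 12 -4 4 -4
dup    : 12 12 -4 4 -4 -4
-      : 12 12 -4 4 0
+      : 12 12 -4 4
swap   : 12 12 4 -4
-      : 12 12 8
75     : 12 12 8 75
rot    : 12 8 75 12
*      : 12 8 900
swap   : 12 900 8
-      : 12 892
+      : 904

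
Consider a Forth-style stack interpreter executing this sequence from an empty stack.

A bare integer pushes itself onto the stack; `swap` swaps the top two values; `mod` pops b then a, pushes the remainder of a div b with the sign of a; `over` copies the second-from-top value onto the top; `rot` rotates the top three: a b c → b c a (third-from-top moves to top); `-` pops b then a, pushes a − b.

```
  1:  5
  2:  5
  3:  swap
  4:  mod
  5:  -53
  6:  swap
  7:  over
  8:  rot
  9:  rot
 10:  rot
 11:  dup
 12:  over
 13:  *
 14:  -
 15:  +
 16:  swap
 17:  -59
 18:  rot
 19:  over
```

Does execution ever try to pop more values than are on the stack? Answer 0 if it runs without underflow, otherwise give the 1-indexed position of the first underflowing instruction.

0

5     5
5     5 5
swap  5 5
mod   0
-53   0 -53
swap  -53 0
over  -53 0 -53
rot   0 -53 -53
rot   -53 -53 0
rot   -53 0 -53
dup   -53 0 -53 -53
over  -53 0 -53 -53 -53
*     -53 0 -53 2809
-     -53 0 -2862
+     -53 -2862
swap  -2862 -53
-59   -2862 -53 -59
rot   -53 -59 -2862
over  -53 -59 -2862 -59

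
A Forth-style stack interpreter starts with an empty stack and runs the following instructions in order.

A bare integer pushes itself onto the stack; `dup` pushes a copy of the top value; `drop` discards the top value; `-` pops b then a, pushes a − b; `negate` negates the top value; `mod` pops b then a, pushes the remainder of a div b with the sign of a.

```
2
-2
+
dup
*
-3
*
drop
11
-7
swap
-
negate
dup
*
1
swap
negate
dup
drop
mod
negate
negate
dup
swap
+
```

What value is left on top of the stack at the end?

2      : 2
-2     : 2 -2
+      : 0
dup    : 0 0
*      : 0
-3     : 0 -3
*      : 0
drop   : (empty)
11     : 11
-7     : 11 -7
swap   : -7 11
-      : -18
negate : 18
dup    : 18 18
*      : 324
1      : 324 1
swap   : 1 324
negate : 1 -324
dup    : 1 -324 -324
drop   : 1 -324
mod    : 1
negate : -1
negate : 1
dup    : 1 1
swap   : 1 1
+      : 2

2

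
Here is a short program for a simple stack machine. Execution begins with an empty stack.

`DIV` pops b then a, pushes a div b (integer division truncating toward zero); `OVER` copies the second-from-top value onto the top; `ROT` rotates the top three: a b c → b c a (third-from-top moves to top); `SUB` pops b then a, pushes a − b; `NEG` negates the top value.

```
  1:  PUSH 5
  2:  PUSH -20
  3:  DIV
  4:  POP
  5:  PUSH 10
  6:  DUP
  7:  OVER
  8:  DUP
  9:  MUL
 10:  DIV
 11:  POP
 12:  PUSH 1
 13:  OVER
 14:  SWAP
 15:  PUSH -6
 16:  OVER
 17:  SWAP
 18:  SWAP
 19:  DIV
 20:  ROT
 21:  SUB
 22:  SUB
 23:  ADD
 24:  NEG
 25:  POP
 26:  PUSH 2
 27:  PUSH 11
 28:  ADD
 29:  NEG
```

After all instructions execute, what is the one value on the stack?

-13

PUSH 5   → [5]
PUSH -20 → [5, -20]
DIV      → [0]
POP      → []
PUSH 10  → [10]
DUP      → [10, 10]
OVER     → [10, 10, 10]
DUP      → [10, 10, 10, 10]
MUL      → [10, 10, 100]
DIV      → [10, 0]
POP      → [10]
PUSH 1   → [10, 1]
OVER     → [10, 1, 10]
SWAP     → [10, 10, 1]
PUSH -6  → [10, 10, 1, -6]
OVER     → [10, 10, 1, -6, 1]
SWAP     → [10, 10, 1, 1, -6]
SWAP     → [10, 10, 1, -6, 1]
DIV      → [10, 10, 1, -6]
ROT      → [10, 1, -6, 10]
SUB      → [10, 1, -16]
SUB      → [10, 17]
ADD      → [27]
NEG      → [-27]
POP      → []
PUSH 2   → [2]
PUSH 11  → [2, 11]
ADD      → [13]
NEG      → [-13]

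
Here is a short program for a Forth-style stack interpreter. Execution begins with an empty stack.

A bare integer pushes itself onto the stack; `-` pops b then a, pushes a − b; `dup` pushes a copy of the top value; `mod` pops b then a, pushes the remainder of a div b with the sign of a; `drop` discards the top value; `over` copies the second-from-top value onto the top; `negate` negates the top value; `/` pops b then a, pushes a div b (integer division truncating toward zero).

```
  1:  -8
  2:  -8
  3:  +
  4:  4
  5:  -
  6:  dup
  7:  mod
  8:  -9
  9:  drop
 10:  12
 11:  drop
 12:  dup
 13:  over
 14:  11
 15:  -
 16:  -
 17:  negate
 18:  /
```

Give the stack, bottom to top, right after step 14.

[0, 0, 0, 11]

-8   → -8
-8   → -8 -8
+    → -16
4    → -16 4
-    → -20
dup  → -20 -20
mod  → 0
-9   → 0 -9
drop → 0
12   → 0 12
drop → 0
dup  → 0 0
over → 0 0 0
11   → 0 0 0 11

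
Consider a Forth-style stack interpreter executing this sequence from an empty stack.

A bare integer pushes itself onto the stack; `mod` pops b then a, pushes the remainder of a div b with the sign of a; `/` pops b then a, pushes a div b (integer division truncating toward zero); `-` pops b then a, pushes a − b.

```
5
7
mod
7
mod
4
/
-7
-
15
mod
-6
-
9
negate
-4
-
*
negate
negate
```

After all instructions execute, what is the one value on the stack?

-70

5      -> [5]
7      -> [5, 7]
mod    -> [5]
7      -> [5, 7]
mod    -> [5]
4      -> [5, 4]
/      -> [1]
-7     -> [1, -7]
-      -> [8]
15     -> [8, 15]
mod    -> [8]
-6     -> [8, -6]
-      -> [14]
9      -> [14, 9]
negate -> [14, -9]
-4     -> [14, -9, -4]
-      -> [14, -5]
*      -> [-70]
negate -> [70]
negate -> [-70]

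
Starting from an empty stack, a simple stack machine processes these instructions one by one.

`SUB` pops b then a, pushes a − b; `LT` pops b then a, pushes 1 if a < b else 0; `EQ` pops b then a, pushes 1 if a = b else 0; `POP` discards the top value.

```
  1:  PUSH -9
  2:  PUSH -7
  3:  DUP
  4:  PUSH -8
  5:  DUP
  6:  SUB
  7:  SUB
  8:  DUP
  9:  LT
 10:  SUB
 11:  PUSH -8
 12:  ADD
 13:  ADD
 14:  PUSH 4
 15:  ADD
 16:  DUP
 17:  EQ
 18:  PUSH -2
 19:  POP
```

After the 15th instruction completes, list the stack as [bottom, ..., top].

[-20]

PUSH -9 → -9
PUSH -7 → -9 -7
DUP     → -9 -7 -7
PUSH -8 → -9 -7 -7 -8
DUP     → -9 -7 -7 -8 -8
SUB     → -9 -7 -7 0
SUB     → -9 -7 -7
DUP     → -9 -7 -7 -7
LT      → -9 -7 0
SUB     → -9 -7
PUSH -8 → -9 -7 -8
ADD     → -9 -15
ADD     → -24
PUSH 4  → -24 4
ADD     → -20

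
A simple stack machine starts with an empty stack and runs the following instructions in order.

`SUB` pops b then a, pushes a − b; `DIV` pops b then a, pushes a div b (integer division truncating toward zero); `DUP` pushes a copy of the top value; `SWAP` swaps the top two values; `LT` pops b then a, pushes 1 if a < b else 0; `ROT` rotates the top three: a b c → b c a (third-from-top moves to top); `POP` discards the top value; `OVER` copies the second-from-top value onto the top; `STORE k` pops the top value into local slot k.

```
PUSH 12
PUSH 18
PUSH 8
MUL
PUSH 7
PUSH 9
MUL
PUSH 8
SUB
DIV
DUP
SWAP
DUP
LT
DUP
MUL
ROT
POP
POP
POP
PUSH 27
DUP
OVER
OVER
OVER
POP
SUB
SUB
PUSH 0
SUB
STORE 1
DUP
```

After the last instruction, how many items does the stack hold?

PUSH 12 -> 12
PUSH 18 -> 12 18
PUSH 8  -> 12 18 8
MUL     -> 12 144
PUSH 7  -> 12 144 7
PUSH 9  -> 12 144 7 9
MUL     -> 12 144 63
PUSH 8  -> 12 144 63 8
SUB     -> 12 144 55
DIV     -> 12 2
DUP     -> 12 2 2
SWAP    -> 12 2 2
DUP     -> 12 2 2 2
LT      -> 12 2 0
DUP     -> 12 2 0 0
MUL     -> 12 2 0
ROT     -> 2 0 12
POP     -> 2 0
POP     -> 2
POP     -> (empty)
PUSH 27 -> 27
DUP     -> 27 27
OVER    -> 27 27 27
OVER    -> 27 27 27 27
OVER    -> 27 27 27 27 27
POP     -> 27 27 27 27
SUB     -> 27 27 0
SUB     -> 27 27
PUSH 0  -> 27 27 0
SUB     -> 27 27
STORE 1 -> 27
DUP     -> 27 27

2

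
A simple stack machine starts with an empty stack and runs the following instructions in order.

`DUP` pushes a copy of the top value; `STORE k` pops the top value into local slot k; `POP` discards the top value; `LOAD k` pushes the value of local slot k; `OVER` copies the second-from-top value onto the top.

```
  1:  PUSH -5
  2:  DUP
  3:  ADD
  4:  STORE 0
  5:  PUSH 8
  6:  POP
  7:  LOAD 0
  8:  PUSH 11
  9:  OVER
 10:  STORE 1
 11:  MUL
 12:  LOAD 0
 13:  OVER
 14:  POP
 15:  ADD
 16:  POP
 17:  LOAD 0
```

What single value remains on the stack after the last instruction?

PUSH -5 : -5
DUP     : -5 -5
ADD     : -10
STORE 0 : (empty)
PUSH 8  : 8
POP     : (empty)
LOAD 0  : -10
PUSH 11 : -10 11
OVER    : -10 11 -10
STORE 1 : -10 11
MUL     : -110
LOAD 0  : -110 -10
OVER    : -110 -10 -110
POP     : -110 -10
ADD     : -120
POP     : (empty)
LOAD 0  : -10

-10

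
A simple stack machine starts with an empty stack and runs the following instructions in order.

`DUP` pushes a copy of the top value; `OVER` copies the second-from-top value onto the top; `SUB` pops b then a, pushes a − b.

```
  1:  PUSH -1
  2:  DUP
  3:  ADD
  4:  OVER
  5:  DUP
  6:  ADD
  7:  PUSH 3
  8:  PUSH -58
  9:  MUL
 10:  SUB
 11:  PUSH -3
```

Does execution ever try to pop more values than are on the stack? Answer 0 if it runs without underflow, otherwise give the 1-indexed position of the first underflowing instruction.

4

PUSH -1 → [-1]
DUP     → [-1, -1]
ADD     → [-2]
OVER  — needs 2 operands, stack has 1 → underflow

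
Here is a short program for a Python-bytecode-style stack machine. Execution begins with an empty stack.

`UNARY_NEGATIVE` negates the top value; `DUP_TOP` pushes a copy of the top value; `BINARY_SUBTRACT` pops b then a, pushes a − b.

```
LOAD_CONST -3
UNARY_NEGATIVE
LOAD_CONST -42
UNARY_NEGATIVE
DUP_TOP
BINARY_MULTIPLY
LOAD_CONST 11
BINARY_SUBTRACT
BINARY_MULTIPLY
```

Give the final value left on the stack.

5259

LOAD_CONST -3   -> [-3]
UNARY_NEGATIVE  -> [3]
LOAD_CONST -42  -> [3, -42]
UNARY_NEGATIVE  -> [3, 42]
DUP_TOP         -> [3, 42, 42]
BINARY_MULTIPLY -> [3, 1764]
LOAD_CONST 11   -> [3, 1764, 11]
BINARY_SUBTRACT -> [3, 1753]
BINARY_MULTIPLY -> [5259]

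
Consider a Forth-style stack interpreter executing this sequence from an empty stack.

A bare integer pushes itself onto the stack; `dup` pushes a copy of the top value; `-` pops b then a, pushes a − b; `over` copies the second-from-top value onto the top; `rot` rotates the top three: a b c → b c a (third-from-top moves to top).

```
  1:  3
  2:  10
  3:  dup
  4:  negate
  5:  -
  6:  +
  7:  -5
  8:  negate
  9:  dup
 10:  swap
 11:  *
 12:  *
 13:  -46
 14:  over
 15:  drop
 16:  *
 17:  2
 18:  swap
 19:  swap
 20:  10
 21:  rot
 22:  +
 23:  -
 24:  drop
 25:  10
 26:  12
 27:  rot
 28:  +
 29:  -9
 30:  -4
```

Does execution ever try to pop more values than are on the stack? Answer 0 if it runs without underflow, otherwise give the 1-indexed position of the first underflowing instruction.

27

3      : [3]
10     : [3, 10]
dup    : [3, 10, 10]
negate : [3, 10, -10]
-      : [3, 20]
+      : [23]
-5     : [23, -5]
negate : [23, 5]
dup    : [23, 5, 5]
swap   : [23, 5, 5]
*      : [23, 25]
*      : [575]
-46    : [575, -46]
over   : [575, -46, 575]
drop   : [575, -46]
*      : [-26450]
2      : [-26450, 2]
swap   : [2, -26450]
swap   : [-26450, 2]
10     : [-26450, 2, 10]
rot    : [2, 10, -26450]
+      : [2, -26440]
-      : [26442]
drop   : []
10     : [10]
12     : [10, 12]
rot  — needs 3 operands, stack has 2 → underflow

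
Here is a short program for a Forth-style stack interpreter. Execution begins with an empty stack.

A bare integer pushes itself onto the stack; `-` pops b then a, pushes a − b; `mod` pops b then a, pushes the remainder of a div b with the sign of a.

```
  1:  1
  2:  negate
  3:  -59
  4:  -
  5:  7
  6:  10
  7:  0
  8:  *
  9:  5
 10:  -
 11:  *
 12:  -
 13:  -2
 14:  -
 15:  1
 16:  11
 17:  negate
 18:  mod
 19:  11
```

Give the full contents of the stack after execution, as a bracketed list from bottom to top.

1       [1]
negate  [-1]
-59     [-1, -59]
-       [58]
7       [58, 7]
10      [58, 7, 10]
0       [58, 7, 10, 0]
*       [58, 7, 0]
5       [58, 7, 0, 5]
-       [58, 7, -5]
*       [58, -35]
-       [93]
-2      [93, -2]
-       [95]
1       [95, 1]
11      [95, 1, 11]
negate  [95, 1, -11]
mod     [95, 1]
11      [95, 1, 11]

[95, 1, 11]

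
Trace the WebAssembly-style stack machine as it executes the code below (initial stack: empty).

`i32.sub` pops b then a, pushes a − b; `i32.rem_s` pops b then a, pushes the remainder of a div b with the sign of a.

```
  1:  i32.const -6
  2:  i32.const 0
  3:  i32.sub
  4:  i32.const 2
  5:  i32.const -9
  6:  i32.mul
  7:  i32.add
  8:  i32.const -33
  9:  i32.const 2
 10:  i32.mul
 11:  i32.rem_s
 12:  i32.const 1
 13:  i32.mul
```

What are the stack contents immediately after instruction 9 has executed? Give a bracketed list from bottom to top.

i32.const -6  → -6
i32.const 0   → -6 0
i32.sub       → -6
i32.const 2   → -6 2
i32.const -9  → -6 2 -9
i32.mul       → -6 -18
i32.add       → -24
i32.const -33 → -24 -33
i32.const 2   → -24 -33 2

[-24, -33, 2]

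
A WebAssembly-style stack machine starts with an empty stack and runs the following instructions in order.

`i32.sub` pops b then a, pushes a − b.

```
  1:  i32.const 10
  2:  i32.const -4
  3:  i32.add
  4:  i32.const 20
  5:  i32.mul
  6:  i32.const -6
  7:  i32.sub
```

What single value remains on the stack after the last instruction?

126

i32.const 10 -> 10
i32.const -4 -> 10 -4
i32.add      -> 6
i32.const 20 -> 6 20
i32.mul      -> 120
i32.const -6 -> 120 -6
i32.sub      -> 126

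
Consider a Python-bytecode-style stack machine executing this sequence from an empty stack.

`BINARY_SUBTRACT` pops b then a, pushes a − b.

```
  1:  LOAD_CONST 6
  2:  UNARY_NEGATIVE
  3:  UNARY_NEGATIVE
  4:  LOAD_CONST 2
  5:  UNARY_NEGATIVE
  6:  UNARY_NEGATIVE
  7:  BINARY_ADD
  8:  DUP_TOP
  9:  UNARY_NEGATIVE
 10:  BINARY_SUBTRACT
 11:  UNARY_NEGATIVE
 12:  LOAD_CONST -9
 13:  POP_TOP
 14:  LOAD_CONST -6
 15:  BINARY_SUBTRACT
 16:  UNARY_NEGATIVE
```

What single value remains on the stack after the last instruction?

LOAD_CONST 6    → [6]
UNARY_NEGATIVE  → [-6]
UNARY_NEGATIVE  → [6]
LOAD_CONST 2    → [6, 2]
UNARY_NEGATIVE  → [6, -2]
UNARY_NEGATIVE  → [6, 2]
BINARY_ADD      → [8]
DUP_TOP         → [8, 8]
UNARY_NEGATIVE  → [8, -8]
BINARY_SUBTRACT → [16]
UNARY_NEGATIVE  → [-16]
LOAD_CONST -9   → [-16, -9]
POP_TOP         → [-16]
LOAD_CONST -6   → [-16, -6]
BINARY_SUBTRACT → [-10]
UNARY_NEGATIVE  → [10]

10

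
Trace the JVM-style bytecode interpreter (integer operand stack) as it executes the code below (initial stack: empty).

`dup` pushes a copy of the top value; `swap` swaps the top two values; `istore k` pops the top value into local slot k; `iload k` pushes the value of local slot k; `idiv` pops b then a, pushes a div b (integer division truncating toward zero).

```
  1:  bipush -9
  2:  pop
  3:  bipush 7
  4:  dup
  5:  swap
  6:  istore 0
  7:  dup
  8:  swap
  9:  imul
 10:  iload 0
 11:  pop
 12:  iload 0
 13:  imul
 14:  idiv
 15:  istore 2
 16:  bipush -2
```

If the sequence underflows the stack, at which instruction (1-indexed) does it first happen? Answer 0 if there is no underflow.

14

bipush -9 -> -9
pop       -> (empty)
bipush 7  -> 7
dup       -> 7 7
swap      -> 7 7
istore 0  -> 7
dup       -> 7 7
swap      -> 7 7
imul      -> 49
iload 0   -> 49 7
pop       -> 49
iload 0   -> 49 7
imul      -> 343
idiv  — needs 2 operands, stack has 1 → underflow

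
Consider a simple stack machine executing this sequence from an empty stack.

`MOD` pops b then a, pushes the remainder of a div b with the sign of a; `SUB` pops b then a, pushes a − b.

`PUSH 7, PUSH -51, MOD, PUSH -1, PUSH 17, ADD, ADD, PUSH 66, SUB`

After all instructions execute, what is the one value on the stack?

PUSH 7   -> [7]
PUSH -51 -> [7, -51]
MOD      -> [7]
PUSH -1  -> [7, -1]
PUSH 17  -> [7, -1, 17]
ADD      -> [7, 16]
ADD      -> [23]
PUSH 66  -> [23, 66]
SUB      -> [-43]

-43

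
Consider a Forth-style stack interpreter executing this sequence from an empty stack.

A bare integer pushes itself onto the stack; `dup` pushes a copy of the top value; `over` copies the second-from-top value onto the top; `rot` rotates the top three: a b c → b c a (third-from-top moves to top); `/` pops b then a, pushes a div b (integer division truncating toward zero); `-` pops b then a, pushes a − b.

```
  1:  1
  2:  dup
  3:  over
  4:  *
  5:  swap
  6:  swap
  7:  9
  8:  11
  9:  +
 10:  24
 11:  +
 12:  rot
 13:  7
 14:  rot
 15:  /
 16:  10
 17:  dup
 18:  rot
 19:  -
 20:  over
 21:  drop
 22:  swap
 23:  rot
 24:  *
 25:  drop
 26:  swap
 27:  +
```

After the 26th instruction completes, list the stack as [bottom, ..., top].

1    → [1]
dup  → [1, 1]
over → [1, 1, 1]
*    → [1, 1]
swap → [1, 1]
swap → [1, 1]
9    → [1, 1, 9]
11   → [1, 1, 9, 11]
+    → [1, 1, 20]
24   → [1, 1, 20, 24]
+    → [1, 1, 44]
rot  → [1, 44, 1]
7    → [1, 44, 1, 7]
rot  → [1, 1, 7, 44]
/    → [1, 1, 0]
10   → [1, 1, 0, 10]
dup  → [1, 1, 0, 10, 10]
rot  → [1, 1, 10, 10, 0]
-    → [1, 1, 10, 10]
over → [1, 1, 10, 10, 10]
drop → [1, 1, 10, 10]
swap → [1, 1, 10, 10]
rot  → [1, 10, 10, 1]
*    → [1, 10, 10]
drop → [1, 10]
swap → [10, 1]

[10, 1]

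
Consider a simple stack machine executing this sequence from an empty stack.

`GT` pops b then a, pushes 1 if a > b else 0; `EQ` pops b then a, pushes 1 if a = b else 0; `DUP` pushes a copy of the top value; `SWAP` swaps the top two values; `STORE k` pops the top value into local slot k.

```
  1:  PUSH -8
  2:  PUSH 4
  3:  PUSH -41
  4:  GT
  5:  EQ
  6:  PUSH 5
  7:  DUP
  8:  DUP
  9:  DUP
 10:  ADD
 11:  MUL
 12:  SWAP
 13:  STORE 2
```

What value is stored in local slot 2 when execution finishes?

5

PUSH -8  : -8
PUSH 4   : -8 4
PUSH -41 : -8 4 -41
GT       : -8 1
EQ       : 0
PUSH 5   : 0 5
DUP      : 0 5 5
DUP      : 0 5 5 5
DUP      : 0 5 5 5 5
ADD      : 0 5 5 10
MUL      : 0 5 50
SWAP     : 0 50 5
STORE 2  : 0 50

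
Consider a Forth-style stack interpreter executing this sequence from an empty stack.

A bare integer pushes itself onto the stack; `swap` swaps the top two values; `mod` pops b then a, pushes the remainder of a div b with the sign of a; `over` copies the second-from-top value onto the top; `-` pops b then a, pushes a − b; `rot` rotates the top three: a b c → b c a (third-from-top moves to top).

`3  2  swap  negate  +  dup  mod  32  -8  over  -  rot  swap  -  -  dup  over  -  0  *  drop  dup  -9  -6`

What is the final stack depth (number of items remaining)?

4

3      -> 3
2      -> 3 2
swap   -> 2 3
negate -> 2 -3
+      -> -1
dup    -> -1 -1
mod    -> 0
32     -> 0 32
-8     -> 0 32 -8
over   -> 0 32 -8 32
-      -> 0 32 -40
rot    -> 32 -40 0
swap   -> 32 0 -40
-      -> 32 40
-      -> -8
dup    -> -8 -8
over   -> -8 -8 -8
-      -> -8 0
0      -> -8 0 0
*      -> -8 0
drop   -> -8
dup    -> -8 -8
-9     -> -8 -8 -9
-6     -> -8 -8 -9 -6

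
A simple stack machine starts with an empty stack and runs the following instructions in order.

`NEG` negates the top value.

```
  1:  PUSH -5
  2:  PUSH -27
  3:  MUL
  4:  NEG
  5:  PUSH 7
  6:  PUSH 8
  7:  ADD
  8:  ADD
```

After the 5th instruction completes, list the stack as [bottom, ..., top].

PUSH -5  -> [-5]
PUSH -27 -> [-5, -27]
MUL      -> [135]
NEG      -> [-135]
PUSH 7   -> [-135, 7]

[-135, 7]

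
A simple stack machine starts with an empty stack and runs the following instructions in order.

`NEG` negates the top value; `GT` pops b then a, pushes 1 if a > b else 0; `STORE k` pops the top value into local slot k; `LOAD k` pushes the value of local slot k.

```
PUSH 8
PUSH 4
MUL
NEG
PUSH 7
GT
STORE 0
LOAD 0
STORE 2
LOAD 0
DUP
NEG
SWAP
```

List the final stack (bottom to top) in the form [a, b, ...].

PUSH 8   8
PUSH 4   8 4
MUL      32
NEG      -32
PUSH 7   -32 7
GT       0
STORE 0  (empty)
LOAD 0   0
STORE 2  (empty)
LOAD 0   0
DUP      0 0
NEG      0 0
SWAP     0 0

[0, 0]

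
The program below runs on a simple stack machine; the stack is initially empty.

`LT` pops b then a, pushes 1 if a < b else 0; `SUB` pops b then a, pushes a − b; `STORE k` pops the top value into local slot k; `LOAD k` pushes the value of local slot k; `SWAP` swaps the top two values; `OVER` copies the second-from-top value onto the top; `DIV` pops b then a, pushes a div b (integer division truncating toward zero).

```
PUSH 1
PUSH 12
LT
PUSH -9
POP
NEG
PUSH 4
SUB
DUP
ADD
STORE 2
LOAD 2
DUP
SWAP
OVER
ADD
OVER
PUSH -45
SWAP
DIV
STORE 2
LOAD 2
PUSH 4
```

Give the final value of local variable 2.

PUSH 1   -> 1
PUSH 12  -> 1 12
LT       -> 1
PUSH -9  -> 1 -9
POP      -> 1
NEG      -> -1
PUSH 4   -> -1 4
SUB      -> -5
DUP      -> -5 -5
ADD      -> -10
STORE 2  -> (empty)
LOAD 2   -> -10
DUP      -> -10 -10
SWAP     -> -10 -10
OVER     -> -10 -10 -10
ADD      -> -10 -20
OVER     -> -10 -20 -10
PUSH -45 -> -10 -20 -10 -45
SWAP     -> -10 -20 -45 -10
DIV      -> -10 -20 4
STORE 2  -> -10 -20
LOAD 2   -> -10 -20 4
PUSH 4   -> -10 -20 4 4

4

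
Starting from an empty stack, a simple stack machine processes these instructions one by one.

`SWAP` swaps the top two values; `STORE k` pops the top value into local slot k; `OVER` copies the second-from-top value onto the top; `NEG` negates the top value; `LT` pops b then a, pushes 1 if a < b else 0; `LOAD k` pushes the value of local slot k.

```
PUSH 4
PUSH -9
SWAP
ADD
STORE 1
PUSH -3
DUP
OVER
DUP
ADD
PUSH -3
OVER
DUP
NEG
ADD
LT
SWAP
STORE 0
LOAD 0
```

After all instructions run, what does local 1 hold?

-5

PUSH 4  : 4
PUSH -9 : 4 -9
SWAP    : -9 4
ADD     : -5
STORE 1 : (empty)
PUSH -3 : -3
DUP     : -3 -3
OVER    : -3 -3 -3
DUP     : -3 -3 -3 -3
ADD     : -3 -3 -6
PUSH -3 : -3 -3 -6 -3
OVER    : -3 -3 -6 -3 -6
DUP     : -3 -3 -6 -3 -6 -6
NEG     : -3 -3 -6 -3 -6 6
ADD     : -3 -3 -6 -3 0
LT      : -3 -3 -6 1
SWAP    : -3 -3 1 -6
STORE 0 : -3 -3 1
LOAD 0  : -3 -3 1 -6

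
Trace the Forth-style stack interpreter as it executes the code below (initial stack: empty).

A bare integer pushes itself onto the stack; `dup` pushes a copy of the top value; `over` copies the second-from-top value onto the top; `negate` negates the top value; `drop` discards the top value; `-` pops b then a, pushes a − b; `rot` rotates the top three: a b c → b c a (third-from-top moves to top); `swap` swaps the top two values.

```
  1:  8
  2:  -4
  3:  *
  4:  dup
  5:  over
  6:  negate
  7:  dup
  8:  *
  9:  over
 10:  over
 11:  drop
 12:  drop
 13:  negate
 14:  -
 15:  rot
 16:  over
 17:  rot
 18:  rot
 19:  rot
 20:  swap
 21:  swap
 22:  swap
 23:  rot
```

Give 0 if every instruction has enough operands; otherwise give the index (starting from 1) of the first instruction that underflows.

8      : 8
-4     : 8 -4
*      : -32
dup    : -32 -32
over   : -32 -32 -32
negate : -32 -32 32
dup    : -32 -32 32 32
*      : -32 -32 1024
over   : -32 -32 1024 -32
over   : -32 -32 1024 -32 1024
drop   : -32 -32 1024 -32
drop   : -32 -32 1024
negate : -32 -32 -1024
-      : -32 992
rot  — needs 3 operands, stack has 2 → underflow

15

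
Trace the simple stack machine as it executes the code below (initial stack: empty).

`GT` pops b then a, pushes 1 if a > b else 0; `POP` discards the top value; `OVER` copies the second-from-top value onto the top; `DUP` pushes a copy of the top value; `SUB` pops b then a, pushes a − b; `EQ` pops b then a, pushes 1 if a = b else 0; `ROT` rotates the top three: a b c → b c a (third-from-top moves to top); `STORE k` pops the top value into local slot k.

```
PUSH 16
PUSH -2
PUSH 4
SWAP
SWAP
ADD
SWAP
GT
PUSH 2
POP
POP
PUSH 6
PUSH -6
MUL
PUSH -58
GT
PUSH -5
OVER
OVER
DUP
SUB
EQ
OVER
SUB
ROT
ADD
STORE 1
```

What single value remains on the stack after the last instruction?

PUSH 16  → 16
PUSH -2  → 16 -2
PUSH 4   → 16 -2 4
SWAP     → 16 4 -2
SWAP     → 16 -2 4
ADD      → 16 2
SWAP     → 2 16
GT       → 0
PUSH 2   → 0 2
POP      → 0
POP      → (empty)
PUSH 6   → 6
PUSH -6  → 6 -6
MUL      → -36
PUSH -58 → -36 -58
GT       → 1
PUSH -5  → 1 -5
OVER     → 1 -5 1
OVER     → 1 -5 1 -5
DUP      → 1 -5 1 -5 -5
SUB      → 1 -5 1 0
EQ       → 1 -5 0
OVER     → 1 -5 0 -5
SUB      → 1 -5 5
ROT      → -5 5 1
ADD      → -5 6
STORE 1  → -5

-5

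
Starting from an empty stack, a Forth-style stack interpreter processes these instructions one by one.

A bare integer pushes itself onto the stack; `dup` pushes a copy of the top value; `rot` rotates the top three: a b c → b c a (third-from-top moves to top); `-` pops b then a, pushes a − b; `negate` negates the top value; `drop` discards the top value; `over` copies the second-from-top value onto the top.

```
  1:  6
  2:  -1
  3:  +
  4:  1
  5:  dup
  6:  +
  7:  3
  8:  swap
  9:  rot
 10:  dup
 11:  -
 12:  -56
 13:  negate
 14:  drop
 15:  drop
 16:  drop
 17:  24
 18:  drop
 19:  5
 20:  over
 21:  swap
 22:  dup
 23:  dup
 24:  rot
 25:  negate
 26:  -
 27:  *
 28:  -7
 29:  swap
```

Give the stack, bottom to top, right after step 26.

6       [6]
-1      [6, -1]
+       [5]
1       [5, 1]
dup     [5, 1, 1]
+       [5, 2]
3       [5, 2, 3]
swap    [5, 3, 2]
rot     [3, 2, 5]
dup     [3, 2, 5, 5]
-       [3, 2, 0]
-56     [3, 2, 0, -56]
negate  [3, 2, 0, 56]
drop    [3, 2, 0]
drop    [3, 2]
drop    [3]
24      [3, 24]
drop    [3]
5       [3, 5]
over    [3, 5, 3]
swap    [3, 3, 5]
dup     [3, 3, 5, 5]
dup     [3, 3, 5, 5, 5]
rot     [3, 3, 5, 5, 5]
negate  [3, 3, 5, 5, -5]
-       [3, 3, 5, 10]

[3, 3, 5, 10]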